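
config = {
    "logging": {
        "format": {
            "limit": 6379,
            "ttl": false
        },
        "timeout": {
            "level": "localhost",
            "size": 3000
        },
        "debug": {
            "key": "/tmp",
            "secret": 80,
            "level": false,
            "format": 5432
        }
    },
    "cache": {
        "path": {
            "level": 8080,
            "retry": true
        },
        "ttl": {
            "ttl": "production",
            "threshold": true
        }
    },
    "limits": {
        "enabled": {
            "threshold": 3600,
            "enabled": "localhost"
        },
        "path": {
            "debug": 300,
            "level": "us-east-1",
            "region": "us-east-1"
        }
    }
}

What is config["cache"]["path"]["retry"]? True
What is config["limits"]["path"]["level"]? "us-east-1"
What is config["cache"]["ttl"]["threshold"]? True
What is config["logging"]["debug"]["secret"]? 80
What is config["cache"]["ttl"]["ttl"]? "production"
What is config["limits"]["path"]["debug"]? 300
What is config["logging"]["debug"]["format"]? 5432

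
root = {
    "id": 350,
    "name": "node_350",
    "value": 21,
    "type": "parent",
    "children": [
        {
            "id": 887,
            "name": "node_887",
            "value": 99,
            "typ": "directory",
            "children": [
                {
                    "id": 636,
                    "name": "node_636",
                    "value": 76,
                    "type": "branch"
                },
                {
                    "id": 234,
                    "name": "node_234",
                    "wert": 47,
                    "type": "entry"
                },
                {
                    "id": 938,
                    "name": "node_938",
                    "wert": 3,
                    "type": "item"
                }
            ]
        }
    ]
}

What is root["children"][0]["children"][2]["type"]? "item"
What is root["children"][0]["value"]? 99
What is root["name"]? "node_350"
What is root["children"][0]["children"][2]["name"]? "node_938"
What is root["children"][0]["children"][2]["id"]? 938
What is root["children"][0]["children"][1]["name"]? "node_234"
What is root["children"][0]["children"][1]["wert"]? 47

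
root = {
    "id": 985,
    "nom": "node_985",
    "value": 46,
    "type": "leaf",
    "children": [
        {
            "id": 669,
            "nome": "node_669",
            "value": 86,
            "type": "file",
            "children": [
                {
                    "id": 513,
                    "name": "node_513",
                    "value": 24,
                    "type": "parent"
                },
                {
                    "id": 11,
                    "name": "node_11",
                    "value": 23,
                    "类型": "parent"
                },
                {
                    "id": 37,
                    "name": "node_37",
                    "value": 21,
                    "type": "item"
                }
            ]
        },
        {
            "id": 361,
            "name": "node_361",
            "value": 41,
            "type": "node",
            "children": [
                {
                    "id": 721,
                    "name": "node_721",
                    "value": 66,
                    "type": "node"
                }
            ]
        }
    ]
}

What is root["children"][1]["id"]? 361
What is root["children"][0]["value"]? 86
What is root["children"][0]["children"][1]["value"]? 23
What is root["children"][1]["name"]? "node_361"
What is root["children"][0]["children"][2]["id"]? 37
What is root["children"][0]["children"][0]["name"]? "node_513"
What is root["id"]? 985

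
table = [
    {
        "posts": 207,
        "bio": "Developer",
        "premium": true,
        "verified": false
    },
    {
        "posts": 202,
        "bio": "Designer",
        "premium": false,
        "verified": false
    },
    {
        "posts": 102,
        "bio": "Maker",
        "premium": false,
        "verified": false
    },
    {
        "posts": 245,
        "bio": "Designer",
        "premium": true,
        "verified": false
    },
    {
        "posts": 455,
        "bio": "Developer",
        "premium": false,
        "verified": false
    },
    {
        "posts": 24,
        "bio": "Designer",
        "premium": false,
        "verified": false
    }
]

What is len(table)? 6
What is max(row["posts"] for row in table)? 455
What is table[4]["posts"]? 455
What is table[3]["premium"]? True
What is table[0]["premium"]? True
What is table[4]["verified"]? False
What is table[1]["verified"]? False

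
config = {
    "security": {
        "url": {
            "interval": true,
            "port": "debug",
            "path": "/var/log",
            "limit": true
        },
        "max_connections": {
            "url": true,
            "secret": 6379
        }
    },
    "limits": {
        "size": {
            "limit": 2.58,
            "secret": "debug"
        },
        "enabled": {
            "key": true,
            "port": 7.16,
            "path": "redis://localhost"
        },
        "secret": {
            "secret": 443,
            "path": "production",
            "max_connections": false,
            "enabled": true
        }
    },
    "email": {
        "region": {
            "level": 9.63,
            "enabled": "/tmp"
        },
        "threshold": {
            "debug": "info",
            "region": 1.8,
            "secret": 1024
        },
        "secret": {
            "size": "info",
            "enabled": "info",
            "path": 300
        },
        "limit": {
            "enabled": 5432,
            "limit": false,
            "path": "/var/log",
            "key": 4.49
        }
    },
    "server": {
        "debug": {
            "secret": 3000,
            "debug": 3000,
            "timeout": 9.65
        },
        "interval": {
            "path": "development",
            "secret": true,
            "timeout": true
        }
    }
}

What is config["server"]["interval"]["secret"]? True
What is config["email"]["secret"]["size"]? "info"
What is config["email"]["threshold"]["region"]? 1.8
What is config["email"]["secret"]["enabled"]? "info"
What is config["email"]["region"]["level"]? 9.63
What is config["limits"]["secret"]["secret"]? 443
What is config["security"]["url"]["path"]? "/var/log"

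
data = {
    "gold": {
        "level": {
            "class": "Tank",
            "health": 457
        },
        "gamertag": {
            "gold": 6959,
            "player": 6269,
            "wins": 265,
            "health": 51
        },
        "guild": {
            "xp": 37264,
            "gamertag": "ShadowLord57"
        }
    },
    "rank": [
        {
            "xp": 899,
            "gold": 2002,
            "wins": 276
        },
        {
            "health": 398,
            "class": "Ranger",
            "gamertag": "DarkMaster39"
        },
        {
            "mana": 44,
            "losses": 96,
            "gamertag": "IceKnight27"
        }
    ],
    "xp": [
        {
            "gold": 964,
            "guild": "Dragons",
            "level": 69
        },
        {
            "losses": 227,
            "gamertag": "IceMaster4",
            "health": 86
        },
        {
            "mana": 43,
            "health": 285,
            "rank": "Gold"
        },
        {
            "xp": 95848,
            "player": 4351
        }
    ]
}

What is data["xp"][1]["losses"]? 227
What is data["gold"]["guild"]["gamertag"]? "ShadowLord57"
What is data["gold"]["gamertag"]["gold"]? 6959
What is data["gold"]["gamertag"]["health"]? 51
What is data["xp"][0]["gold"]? 964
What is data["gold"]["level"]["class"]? "Tank"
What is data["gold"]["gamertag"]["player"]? 6269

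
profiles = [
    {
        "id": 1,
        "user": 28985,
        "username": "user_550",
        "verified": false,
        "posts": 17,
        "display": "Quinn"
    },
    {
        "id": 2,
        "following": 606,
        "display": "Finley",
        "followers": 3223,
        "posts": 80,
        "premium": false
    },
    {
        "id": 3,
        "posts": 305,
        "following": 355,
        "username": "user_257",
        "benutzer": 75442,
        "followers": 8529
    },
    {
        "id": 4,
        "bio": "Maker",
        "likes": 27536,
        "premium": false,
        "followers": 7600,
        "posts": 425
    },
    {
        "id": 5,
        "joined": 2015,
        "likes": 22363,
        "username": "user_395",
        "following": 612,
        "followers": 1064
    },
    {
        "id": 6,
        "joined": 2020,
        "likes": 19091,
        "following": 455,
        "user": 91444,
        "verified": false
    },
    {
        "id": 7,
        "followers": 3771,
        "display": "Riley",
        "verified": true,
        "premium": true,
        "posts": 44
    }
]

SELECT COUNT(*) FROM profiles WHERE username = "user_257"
1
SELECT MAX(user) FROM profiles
91444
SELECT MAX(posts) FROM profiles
425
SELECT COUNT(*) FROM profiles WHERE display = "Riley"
1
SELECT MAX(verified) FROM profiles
True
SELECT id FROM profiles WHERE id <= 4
[1, 2, 3, 4]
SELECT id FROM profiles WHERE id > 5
[6, 7]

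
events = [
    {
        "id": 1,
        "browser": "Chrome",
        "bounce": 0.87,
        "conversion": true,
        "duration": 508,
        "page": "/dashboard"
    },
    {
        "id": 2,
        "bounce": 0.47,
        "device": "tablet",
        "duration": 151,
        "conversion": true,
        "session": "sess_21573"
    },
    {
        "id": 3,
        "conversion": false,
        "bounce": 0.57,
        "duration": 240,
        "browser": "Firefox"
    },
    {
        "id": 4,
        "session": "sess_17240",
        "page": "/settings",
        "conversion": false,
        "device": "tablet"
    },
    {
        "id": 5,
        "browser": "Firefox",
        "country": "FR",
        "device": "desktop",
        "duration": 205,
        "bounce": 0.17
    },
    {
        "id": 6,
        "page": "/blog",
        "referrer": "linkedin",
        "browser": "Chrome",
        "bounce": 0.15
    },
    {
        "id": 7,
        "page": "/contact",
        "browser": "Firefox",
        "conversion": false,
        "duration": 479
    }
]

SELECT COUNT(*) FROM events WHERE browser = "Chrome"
2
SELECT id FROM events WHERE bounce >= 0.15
[1, 2, 3, 5, 6]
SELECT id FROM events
[1, 2, 3, 4, 5, 6, 7]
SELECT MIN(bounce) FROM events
0.15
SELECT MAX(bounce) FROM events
0.87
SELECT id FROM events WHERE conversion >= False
[1, 2, 3, 4, 7]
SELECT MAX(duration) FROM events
508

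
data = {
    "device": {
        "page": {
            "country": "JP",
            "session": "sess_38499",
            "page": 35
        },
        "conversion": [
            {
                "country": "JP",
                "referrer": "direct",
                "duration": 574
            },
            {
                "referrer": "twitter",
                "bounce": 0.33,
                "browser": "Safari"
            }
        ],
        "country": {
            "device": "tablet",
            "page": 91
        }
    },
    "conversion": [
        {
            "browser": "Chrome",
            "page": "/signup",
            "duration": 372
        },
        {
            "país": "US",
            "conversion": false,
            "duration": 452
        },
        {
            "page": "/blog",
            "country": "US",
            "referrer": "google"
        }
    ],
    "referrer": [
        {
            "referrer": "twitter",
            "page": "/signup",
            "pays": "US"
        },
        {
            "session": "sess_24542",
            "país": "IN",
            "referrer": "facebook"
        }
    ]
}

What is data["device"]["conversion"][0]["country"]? "JP"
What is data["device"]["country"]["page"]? 91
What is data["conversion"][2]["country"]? "US"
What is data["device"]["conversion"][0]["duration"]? 574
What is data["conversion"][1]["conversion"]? False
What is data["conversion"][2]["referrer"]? "google"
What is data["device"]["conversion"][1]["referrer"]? "twitter"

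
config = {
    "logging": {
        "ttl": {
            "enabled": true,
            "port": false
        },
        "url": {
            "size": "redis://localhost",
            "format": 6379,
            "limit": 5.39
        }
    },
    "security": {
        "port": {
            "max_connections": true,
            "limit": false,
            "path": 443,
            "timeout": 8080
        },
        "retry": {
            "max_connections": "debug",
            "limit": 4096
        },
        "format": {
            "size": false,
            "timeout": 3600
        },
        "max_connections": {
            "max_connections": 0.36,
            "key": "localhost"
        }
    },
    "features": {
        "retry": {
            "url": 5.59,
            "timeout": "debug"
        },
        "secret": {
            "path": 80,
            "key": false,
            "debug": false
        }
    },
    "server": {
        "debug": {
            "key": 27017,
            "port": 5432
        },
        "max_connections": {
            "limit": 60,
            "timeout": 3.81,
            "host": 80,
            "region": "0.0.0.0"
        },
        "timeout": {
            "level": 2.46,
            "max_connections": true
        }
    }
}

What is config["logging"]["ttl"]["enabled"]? True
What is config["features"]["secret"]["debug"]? False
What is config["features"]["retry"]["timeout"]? "debug"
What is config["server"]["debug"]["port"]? 5432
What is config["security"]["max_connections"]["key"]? "localhost"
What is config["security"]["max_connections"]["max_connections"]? 0.36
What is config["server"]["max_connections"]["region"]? "0.0.0.0"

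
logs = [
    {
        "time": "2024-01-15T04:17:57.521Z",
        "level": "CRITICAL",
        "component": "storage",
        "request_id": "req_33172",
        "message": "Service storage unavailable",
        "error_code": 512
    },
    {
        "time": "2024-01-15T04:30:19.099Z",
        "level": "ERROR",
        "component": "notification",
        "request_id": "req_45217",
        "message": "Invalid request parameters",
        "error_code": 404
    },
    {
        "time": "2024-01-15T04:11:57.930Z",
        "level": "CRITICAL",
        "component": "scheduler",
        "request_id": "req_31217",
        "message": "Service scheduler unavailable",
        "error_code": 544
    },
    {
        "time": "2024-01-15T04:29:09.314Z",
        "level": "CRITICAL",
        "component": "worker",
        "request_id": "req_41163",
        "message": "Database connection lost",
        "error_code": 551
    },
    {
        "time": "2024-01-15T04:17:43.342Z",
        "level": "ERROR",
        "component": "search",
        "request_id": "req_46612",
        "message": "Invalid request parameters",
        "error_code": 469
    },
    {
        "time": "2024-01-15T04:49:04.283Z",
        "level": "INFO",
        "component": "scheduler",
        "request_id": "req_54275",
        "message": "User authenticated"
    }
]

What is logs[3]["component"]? "worker"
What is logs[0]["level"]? "CRITICAL"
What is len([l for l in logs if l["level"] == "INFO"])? 1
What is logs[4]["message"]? "Invalid request parameters"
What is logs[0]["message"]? "Service storage unavailable"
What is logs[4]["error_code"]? 469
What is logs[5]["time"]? "2024-01-15T04:49:04.283Z"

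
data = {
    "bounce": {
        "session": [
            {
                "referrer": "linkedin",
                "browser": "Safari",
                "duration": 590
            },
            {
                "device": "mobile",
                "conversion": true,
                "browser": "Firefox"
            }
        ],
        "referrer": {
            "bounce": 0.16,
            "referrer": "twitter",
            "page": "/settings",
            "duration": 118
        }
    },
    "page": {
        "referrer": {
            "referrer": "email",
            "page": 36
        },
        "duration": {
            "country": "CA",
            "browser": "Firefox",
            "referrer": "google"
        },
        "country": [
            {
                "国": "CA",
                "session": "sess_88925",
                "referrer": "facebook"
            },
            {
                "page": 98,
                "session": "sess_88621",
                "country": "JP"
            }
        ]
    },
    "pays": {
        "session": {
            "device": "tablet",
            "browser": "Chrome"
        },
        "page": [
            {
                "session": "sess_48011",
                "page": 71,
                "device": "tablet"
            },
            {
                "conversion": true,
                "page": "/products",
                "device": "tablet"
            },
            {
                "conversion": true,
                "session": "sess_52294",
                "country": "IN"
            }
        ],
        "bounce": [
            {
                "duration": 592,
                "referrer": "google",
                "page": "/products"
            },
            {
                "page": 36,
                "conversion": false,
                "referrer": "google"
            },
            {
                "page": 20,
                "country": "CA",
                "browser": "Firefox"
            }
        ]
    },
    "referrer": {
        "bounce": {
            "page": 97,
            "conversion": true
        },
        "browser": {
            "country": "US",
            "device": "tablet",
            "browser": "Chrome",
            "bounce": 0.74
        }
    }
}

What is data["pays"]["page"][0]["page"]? 71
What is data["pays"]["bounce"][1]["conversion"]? False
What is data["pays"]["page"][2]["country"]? "IN"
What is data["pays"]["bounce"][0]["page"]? "/products"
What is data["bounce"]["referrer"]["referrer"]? "twitter"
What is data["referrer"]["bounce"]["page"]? 97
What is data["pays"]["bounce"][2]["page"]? 20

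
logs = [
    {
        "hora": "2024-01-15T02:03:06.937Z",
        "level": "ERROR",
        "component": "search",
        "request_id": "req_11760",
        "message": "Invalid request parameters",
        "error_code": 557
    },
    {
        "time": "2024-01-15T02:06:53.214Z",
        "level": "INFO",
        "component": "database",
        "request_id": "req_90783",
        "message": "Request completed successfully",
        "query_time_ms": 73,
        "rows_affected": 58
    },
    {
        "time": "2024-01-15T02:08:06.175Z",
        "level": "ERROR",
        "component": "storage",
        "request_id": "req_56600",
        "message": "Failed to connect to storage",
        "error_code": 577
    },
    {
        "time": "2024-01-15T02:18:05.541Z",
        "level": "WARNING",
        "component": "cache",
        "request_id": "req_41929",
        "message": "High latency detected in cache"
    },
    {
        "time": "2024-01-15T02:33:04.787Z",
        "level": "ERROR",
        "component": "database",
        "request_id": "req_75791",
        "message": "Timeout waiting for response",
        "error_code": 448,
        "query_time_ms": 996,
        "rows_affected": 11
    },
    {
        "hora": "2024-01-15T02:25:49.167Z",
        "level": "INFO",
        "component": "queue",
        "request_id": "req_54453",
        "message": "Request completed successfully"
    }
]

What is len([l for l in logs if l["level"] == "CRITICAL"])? 0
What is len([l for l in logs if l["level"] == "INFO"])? 2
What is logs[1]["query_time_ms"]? 73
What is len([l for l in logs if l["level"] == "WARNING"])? 1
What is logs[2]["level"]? "ERROR"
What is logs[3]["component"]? "cache"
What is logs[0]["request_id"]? "req_11760"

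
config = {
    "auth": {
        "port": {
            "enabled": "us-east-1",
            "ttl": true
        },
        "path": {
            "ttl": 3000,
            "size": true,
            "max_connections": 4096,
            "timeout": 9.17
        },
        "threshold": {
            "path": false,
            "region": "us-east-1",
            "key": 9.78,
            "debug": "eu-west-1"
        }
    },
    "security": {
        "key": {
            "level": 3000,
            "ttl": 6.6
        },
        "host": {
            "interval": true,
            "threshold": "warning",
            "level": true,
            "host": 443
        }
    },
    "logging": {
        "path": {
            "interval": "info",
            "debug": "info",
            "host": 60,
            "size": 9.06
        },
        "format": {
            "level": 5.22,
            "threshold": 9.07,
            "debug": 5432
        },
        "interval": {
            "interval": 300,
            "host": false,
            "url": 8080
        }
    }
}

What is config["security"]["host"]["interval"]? True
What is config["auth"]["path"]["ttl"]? 3000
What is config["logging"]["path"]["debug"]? "info"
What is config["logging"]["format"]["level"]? 5.22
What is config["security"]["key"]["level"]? 3000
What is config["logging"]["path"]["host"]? 60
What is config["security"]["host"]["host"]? 443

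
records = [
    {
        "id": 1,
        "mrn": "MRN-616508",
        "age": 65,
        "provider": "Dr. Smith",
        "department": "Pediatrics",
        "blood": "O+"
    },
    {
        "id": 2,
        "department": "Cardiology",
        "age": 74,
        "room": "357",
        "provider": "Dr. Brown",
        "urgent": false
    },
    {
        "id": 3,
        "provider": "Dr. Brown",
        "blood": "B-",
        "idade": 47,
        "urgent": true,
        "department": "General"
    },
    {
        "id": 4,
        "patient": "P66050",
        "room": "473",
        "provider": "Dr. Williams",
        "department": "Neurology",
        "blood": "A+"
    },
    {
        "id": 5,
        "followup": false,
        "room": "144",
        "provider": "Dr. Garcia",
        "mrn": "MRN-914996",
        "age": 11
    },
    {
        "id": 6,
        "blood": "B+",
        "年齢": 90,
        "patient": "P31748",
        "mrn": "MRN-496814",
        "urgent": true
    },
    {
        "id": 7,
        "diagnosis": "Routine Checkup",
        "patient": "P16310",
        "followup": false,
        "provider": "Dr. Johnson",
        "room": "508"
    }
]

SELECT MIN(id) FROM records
1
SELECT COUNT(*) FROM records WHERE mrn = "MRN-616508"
1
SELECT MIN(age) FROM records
11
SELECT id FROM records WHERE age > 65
[2]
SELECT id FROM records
[1, 2, 3, 4, 5, 6, 7]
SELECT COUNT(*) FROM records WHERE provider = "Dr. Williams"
1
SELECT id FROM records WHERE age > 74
[]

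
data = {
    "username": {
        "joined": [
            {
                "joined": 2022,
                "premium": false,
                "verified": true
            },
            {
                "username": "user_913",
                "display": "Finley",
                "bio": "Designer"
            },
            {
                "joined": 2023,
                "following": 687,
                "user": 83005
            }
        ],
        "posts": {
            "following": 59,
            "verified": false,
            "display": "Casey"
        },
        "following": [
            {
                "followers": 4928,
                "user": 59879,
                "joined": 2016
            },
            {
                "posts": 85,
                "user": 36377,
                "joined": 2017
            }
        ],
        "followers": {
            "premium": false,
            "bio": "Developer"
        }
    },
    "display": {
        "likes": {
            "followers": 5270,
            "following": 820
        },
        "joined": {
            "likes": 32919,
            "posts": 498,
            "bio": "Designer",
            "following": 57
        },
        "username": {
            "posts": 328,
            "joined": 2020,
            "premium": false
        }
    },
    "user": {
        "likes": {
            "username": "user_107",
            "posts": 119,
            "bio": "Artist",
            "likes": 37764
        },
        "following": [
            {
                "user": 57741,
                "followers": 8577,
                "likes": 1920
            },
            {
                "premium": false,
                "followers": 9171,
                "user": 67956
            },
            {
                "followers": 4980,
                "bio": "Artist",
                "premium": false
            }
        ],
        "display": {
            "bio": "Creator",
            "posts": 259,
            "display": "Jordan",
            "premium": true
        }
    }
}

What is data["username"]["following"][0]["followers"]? 4928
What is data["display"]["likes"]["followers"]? 5270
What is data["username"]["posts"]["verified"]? False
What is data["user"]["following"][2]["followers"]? 4980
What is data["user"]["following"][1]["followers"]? 9171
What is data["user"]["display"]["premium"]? True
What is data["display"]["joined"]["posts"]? 498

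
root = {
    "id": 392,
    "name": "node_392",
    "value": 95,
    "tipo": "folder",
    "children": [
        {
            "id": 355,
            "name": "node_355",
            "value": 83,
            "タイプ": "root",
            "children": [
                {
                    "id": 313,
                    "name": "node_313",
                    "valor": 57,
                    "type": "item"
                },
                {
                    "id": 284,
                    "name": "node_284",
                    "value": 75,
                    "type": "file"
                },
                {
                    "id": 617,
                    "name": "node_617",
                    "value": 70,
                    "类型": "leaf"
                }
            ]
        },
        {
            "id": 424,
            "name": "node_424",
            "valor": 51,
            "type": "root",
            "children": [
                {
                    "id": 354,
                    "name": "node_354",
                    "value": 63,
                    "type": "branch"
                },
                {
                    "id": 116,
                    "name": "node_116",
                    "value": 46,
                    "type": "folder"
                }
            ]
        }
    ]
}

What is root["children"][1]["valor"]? 51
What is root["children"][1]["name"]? "node_424"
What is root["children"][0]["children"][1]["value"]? 75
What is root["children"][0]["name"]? "node_355"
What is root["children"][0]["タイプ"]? "root"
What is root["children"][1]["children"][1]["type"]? "folder"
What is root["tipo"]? "folder"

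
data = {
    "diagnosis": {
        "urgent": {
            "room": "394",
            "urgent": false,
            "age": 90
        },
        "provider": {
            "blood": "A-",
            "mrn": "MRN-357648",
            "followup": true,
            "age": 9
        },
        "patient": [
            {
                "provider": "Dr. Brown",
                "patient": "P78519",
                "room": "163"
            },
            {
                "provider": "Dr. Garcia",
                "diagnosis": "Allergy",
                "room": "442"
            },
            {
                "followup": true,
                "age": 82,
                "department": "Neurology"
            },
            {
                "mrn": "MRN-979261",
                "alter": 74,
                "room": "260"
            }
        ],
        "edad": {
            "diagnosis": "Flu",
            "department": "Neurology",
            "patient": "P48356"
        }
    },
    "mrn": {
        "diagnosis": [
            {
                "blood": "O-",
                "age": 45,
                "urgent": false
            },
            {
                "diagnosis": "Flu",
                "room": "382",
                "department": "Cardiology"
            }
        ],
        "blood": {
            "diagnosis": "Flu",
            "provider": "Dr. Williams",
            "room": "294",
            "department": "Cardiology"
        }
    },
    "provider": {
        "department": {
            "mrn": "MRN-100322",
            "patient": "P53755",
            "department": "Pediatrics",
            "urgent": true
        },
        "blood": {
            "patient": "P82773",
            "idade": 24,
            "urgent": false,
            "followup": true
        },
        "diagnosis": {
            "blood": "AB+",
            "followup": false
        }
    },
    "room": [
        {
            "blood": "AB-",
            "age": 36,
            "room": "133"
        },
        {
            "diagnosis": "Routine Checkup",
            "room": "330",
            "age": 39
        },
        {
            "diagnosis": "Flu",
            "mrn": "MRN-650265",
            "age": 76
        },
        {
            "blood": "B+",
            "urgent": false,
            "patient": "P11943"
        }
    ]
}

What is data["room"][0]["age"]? 36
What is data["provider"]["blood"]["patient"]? "P82773"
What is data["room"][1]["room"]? "330"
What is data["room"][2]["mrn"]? "MRN-650265"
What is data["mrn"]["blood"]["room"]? "294"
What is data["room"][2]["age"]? 76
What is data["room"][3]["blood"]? "B+"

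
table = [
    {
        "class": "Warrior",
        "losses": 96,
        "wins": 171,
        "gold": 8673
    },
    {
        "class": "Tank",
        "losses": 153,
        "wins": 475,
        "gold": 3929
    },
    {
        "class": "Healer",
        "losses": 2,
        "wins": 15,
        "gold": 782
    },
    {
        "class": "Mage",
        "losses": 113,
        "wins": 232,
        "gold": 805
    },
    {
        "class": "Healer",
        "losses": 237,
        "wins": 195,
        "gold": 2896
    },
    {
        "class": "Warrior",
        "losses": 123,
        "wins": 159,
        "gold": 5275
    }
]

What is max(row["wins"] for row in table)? 475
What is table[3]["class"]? "Mage"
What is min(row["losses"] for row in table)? 2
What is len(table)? 6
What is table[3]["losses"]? 113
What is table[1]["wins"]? 475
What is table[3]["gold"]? 805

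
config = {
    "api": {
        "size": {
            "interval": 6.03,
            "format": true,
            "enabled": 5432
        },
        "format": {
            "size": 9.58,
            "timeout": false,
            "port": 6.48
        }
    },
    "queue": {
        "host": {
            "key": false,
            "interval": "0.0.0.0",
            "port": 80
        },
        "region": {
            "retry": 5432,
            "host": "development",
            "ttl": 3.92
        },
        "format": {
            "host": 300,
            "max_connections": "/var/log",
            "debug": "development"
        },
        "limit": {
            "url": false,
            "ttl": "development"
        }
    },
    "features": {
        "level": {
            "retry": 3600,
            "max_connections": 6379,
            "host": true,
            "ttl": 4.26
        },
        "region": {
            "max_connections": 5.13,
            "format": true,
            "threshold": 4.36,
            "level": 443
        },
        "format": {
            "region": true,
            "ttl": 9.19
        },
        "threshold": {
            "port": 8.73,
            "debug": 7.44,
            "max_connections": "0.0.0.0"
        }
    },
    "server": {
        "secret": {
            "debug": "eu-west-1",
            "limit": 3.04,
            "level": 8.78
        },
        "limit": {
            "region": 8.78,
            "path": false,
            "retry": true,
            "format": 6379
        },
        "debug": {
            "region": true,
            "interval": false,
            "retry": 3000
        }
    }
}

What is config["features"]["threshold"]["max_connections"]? "0.0.0.0"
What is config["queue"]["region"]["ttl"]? 3.92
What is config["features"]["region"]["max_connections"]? 5.13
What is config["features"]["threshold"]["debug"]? 7.44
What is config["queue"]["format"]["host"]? 300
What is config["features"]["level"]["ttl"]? 4.26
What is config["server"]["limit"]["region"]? 8.78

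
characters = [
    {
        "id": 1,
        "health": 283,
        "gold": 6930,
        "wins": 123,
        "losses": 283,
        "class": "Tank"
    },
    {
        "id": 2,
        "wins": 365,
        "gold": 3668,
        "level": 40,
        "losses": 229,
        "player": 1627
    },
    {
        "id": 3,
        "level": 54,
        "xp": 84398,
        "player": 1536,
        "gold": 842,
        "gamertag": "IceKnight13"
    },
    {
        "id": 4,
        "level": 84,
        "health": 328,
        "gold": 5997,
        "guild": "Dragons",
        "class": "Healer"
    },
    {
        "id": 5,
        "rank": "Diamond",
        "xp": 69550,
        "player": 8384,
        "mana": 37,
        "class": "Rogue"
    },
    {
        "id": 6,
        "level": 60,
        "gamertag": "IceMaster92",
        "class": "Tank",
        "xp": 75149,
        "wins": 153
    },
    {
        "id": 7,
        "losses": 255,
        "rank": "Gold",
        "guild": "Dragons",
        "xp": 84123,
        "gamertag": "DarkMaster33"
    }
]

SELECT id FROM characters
[1, 2, 3, 4, 5, 6, 7]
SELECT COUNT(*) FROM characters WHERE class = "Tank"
2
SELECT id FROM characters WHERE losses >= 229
[1, 2, 7]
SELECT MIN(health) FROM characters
283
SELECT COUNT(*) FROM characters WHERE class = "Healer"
1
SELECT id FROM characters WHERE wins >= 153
[2, 6]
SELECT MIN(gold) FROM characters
842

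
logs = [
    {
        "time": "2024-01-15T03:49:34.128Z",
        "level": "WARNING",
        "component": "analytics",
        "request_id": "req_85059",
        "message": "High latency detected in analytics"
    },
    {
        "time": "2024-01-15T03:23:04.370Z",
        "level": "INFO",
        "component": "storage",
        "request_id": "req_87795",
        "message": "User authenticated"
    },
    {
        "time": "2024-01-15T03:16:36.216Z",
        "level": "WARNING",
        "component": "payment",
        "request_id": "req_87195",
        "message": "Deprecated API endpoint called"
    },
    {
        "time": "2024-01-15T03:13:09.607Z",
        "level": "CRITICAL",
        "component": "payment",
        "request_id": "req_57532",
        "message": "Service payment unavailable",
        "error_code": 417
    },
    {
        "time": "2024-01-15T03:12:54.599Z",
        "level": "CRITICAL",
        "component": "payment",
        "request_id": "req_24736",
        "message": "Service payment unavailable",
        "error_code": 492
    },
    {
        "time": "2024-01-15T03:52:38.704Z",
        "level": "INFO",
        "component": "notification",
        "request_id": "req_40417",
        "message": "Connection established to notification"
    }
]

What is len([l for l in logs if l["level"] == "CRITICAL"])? 2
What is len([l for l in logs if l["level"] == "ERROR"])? 0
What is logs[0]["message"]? "High latency detected in analytics"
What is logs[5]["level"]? "INFO"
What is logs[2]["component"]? "payment"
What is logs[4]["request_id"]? "req_24736"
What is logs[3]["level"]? "CRITICAL"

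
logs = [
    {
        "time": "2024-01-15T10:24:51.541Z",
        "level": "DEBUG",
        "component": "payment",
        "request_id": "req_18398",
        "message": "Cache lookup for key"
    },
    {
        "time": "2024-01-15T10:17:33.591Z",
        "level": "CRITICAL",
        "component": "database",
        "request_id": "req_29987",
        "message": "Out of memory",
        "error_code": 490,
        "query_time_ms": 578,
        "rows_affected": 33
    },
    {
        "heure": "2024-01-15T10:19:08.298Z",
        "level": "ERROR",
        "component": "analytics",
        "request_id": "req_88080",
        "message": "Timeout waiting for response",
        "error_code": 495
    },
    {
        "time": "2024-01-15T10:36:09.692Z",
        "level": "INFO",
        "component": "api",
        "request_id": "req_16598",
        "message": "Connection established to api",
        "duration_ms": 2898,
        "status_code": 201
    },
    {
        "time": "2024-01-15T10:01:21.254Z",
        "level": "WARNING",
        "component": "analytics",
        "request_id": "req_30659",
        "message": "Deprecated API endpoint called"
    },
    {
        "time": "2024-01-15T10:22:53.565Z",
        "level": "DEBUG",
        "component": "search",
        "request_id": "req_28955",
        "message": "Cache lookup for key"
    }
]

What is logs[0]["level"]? "DEBUG"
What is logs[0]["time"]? "2024-01-15T10:24:51.541Z"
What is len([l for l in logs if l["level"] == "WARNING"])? 1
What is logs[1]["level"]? "CRITICAL"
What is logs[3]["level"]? "INFO"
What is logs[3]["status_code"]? 201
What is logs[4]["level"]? "WARNING"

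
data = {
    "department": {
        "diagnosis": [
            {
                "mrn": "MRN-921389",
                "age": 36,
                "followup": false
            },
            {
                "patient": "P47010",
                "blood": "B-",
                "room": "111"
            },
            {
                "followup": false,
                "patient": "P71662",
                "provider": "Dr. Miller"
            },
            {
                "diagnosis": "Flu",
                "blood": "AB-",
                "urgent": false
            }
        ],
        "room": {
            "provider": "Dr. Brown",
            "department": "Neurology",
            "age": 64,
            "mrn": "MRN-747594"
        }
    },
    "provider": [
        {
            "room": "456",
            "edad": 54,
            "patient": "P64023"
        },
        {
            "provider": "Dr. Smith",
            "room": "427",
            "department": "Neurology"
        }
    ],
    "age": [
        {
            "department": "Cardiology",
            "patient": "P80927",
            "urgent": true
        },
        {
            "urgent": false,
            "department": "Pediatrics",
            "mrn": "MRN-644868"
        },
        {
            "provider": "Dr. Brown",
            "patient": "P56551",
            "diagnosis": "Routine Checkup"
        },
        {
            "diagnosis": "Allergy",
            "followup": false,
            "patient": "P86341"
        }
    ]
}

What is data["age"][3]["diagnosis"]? "Allergy"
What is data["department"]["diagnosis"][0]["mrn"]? "MRN-921389"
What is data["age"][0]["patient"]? "P80927"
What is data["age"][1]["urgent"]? False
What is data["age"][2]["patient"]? "P56551"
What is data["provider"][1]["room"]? "427"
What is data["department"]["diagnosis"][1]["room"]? "111"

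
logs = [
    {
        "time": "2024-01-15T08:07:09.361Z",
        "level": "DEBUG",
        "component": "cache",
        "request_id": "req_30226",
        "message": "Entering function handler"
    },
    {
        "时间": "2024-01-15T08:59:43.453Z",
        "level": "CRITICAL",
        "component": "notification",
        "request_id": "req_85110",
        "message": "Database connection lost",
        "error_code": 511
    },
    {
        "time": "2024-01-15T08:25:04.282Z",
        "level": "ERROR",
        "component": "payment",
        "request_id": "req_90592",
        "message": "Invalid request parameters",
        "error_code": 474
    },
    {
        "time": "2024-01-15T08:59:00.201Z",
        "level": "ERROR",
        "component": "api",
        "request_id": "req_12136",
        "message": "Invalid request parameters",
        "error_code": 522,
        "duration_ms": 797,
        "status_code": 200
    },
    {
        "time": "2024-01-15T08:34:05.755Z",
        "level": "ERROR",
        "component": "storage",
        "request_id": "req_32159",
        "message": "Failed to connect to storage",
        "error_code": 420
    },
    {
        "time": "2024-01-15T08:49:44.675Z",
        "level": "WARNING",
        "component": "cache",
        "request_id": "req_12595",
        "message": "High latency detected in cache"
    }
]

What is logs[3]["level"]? "ERROR"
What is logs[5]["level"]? "WARNING"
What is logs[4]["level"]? "ERROR"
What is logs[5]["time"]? "2024-01-15T08:49:44.675Z"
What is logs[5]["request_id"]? "req_12595"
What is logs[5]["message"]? "High latency detected in cache"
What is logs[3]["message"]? "Invalid request parameters"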